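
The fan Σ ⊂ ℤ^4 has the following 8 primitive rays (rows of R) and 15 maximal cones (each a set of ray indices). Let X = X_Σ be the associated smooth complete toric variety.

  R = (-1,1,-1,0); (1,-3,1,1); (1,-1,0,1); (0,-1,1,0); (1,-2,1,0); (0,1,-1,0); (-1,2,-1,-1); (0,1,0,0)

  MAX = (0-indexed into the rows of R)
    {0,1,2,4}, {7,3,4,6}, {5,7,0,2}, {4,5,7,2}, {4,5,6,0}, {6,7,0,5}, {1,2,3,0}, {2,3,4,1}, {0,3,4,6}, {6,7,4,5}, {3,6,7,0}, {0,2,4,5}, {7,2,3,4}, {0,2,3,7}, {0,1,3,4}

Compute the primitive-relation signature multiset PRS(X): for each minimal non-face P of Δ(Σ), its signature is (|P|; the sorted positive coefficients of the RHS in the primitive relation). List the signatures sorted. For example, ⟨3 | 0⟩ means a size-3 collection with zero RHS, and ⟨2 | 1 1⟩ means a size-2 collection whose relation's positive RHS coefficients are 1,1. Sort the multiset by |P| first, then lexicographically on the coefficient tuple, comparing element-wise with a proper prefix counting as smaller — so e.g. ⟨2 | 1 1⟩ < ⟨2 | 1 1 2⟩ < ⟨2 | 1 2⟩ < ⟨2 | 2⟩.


Σ has 7 primitive collections:

  P = {3,5}:  v_{3} + v_{5} = 0 — sig = ⟨2 | 0⟩
  P = {2,6}:  v_{2} + v_{6} = v_{5} — sig = ⟨2 | 1⟩
  P = {1,6}:  v_{1} + v_{6} = v_{0} + v_{4} — sig = ⟨2 | 1 1⟩
  P = {1,7}:  v_{1} + v_{7} = v_{2} + v_{3} — sig = ⟨2 | 1 1⟩
  P = {1,5}:  v_{1} + v_{5} = v_{0} + v_{2} + v_{4} — sig = ⟨2 | 1 1 1⟩
  P = {0,4,7}:  v_{0} + v_{4} + v_{7} = 0 — sig = ⟨3 | 0⟩
  P = {0,2,3,4}:  v_{0} + v_{2} + v_{3} + v_{4} = v_{1} — sig = ⟨4 | 1⟩

Signatures (|P|; sorted positive RHS coefficients), sorted:
[⟨2 | 0⟩, ⟨2 | 1⟩, ⟨2 | 1 1⟩, ⟨2 | 1 1⟩, ⟨2 | 1 1 1⟩, ⟨3 | 0⟩, ⟨4 | 1⟩]


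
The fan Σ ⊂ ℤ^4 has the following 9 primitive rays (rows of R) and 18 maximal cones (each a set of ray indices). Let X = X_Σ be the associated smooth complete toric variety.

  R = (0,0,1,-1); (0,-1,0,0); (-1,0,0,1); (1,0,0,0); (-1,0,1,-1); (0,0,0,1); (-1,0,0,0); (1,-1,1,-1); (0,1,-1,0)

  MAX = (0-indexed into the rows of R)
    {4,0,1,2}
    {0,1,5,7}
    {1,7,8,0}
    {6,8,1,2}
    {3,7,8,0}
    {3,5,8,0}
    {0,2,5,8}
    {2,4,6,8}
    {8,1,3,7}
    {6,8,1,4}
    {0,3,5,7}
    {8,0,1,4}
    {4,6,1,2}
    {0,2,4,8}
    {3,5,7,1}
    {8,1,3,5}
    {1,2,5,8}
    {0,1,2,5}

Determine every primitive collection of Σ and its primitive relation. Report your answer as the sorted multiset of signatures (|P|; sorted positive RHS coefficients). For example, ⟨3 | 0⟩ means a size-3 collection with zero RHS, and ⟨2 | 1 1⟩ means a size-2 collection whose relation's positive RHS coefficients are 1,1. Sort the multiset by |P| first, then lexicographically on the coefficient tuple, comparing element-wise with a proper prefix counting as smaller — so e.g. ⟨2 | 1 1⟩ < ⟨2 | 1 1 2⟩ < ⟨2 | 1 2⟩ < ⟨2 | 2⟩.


Σ has 14 primitive collections:

  P = {3,6}:  v_{3} + v_{6} = 0  ⟹  sig = ⟨2 | 0⟩
  P = {0,6}:  v_{0} + v_{6} = v_{4}  ⟹  sig = ⟨2 | 1⟩
  P = {2,3}:  v_{2} + v_{3} = v_{5}  ⟹  sig = ⟨2 | 1⟩
  P = {3,4}:  v_{3} + v_{4} = v_{0}  ⟹  sig = ⟨2 | 1⟩
  P = {5,6}:  v_{5} + v_{6} = v_{2}  ⟹  sig = ⟨2 | 1⟩
  P = {4,5}:  v_{4} + v_{5} = v_{0} + v_{2}  ⟹  sig = ⟨2 | 1 1⟩
  P = {6,7}:  v_{6} + v_{7} = v_{0} + v_{1}  ⟹  sig = ⟨2 | 1 1⟩
  P = {2,7}:  v_{2} + v_{7} = v_{0} + v_{1} + v_{5}  ⟹  sig = ⟨2 | 1 1 1⟩
  P = {4,7}:  v_{4} + v_{7} = 2·v_{0} + v_{1}  ⟹  sig = ⟨2 | 1 2⟩
  P = {0,1,3}:  v_{0} + v_{1} + v_{3} = v_{7}  ⟹  sig = ⟨3 | 1⟩
  P = {5,7,8}:  v_{5} + v_{7} + v_{8} = v_{3}  ⟹  sig = ⟨3 | 1⟩
  P = {0,1,5,8}:  v_{0} + v_{1} + v_{5} + v_{8} = 0  ⟹  sig = ⟨4 | 0⟩
  P = {0,1,2,8}:  v_{0} + v_{1} + v_{2} + v_{8} = v_{6}  ⟹  sig = ⟨4 | 1⟩
  P = {1,2,4,8}:  v_{1} + v_{2} + v_{4} + v_{8} = 2·v_{6}  ⟹  sig = ⟨4 | 2⟩

so the primitive-relation signature multiset is
[⟨2 | 0⟩, ⟨2 | 1⟩, ⟨2 | 1⟩, ⟨2 | 1⟩, ⟨2 | 1⟩, ⟨2 | 1 1⟩, ⟨2 | 1 1⟩, ⟨2 | 1 1 1⟩, ⟨2 | 1 2⟩, ⟨3 | 1⟩, ⟨3 | 1⟩, ⟨4 | 0⟩, ⟨4 | 1⟩, ⟨4 | 2⟩]


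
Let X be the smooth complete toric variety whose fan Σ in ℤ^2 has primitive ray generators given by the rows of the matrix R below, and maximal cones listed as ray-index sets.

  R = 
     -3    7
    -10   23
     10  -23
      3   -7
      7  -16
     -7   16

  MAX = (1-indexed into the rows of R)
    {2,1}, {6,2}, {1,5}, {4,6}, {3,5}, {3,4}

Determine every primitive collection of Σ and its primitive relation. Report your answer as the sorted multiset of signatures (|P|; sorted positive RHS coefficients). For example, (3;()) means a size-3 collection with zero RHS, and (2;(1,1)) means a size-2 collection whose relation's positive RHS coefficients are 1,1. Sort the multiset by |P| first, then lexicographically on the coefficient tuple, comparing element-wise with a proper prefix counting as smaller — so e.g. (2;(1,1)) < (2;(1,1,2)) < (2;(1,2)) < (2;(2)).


9 minimal non-faces of Δ(Σ) (on 6 rays):

  P={1,4}:  v_{1} + v_{4} = 0 ; sig = (2;())
  P={2,3}:  v_{2} + v_{3} = 0 ; sig = (2;())
  P={5,6}:  v_{5} + v_{6} = 0 ; sig = (2;())
  P={1,3}:  v_{1} + v_{3} = v_{5} ; sig = (2;(1))
  P={1,6}:  v_{1} + v_{6} = v_{2} ; sig = (2;(1))
  P={2,4}:  v_{2} + v_{4} = v_{6} ; sig = (2;(1))
  P={2,5}:  v_{2} + v_{5} = v_{1} ; sig = (2;(1))
  P={3,6}:  v_{3} + v_{6} = v_{4} ; sig = (2;(1))
  P={4,5}:  v_{4} + v_{5} = v_{3} ; sig = (2;(1))

Signatures (|P|; sorted positive RHS coefficients), sorted:
{ (2;()) ×3,  (2;(1)) ×6 }


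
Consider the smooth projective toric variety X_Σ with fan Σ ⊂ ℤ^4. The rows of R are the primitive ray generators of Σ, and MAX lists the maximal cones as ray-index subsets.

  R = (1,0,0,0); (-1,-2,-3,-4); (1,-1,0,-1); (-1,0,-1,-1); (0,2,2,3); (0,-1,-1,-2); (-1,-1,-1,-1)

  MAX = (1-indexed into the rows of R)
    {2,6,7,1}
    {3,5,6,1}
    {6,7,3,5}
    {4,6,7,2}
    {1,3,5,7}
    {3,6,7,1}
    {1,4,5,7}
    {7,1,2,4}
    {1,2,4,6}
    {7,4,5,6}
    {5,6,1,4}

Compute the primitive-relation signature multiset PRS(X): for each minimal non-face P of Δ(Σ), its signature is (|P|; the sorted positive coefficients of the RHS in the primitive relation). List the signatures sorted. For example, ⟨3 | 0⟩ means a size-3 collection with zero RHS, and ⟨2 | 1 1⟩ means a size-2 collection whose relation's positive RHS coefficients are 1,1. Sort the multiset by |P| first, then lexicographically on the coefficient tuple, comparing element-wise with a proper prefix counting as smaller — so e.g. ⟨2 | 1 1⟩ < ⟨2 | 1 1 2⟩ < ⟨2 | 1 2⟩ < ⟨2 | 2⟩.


Primitive collections (5):

  P = {2,5}:  v_{2} + v_{5} = v_{4}  →  sig = ⟨2 | 1⟩
  P = {3,4}:  v_{3} + v_{4} = v_{6}  →  sig = ⟨2 | 1⟩
  P = {2,3}:  v_{2} + v_{3} = v_{1} + 2·v_{6} + v_{7}  →  sig = ⟨2 | 1 1 2⟩
  P = {1,5,6,7}:  v_{1} + v_{5} + v_{6} + v_{7} = 0  →  sig = ⟨4 | 0⟩
  P = {1,4,6,7}:  v_{1} + v_{4} + v_{6} + v_{7} = v_{2}  →  sig = ⟨4 | 1⟩

Signatures (|P|; sorted positive RHS coefficients), sorted:
    |P|=2: 3 collections, coeffs (1), (1), (1,1,2)
    |P|=4: 2 collections, coeffs (), (1)


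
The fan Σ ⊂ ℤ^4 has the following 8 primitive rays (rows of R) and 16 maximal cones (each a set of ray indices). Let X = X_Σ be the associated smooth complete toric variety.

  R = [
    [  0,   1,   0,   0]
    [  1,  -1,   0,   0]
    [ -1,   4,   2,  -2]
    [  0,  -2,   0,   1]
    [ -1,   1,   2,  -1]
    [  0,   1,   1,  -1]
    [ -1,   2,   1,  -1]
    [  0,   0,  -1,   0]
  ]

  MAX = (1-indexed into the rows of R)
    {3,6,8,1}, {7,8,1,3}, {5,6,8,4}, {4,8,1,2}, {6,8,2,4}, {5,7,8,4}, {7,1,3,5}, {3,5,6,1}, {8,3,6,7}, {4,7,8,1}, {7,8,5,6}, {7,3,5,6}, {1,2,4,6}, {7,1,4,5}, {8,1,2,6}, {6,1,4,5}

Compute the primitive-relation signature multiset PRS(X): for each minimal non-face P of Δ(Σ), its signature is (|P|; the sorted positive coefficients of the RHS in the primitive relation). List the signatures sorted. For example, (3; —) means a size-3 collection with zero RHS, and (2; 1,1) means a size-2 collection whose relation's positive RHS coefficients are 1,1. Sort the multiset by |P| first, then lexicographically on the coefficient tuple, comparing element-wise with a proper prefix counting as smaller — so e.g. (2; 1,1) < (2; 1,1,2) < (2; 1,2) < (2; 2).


Minimal non-faces — 9 found among 8 rays, 16 max cones:

  • {2,7}:  v_{2} + v_{7} = v_{6}  ⇒ sig = (2; 1)
  • {3,4}:  v_{3} + v_{4} = v_{1} + v_{5}  ⇒ sig = (2; 1,1)
  • {2,3}:  v_{2} + v_{3} = v_{1} + 2·v_{6}  ⇒ sig = (2; 1,2)
  • {2,5}:  v_{2} + v_{5} = v_{4} + 2·v_{6}  ⇒ sig = (2; 1,2)
  • {1,5,8}:  v_{1} + v_{5} + v_{8} = v_{7}  ⇒ sig = (3; 1)
  • {1,6,7}:  v_{1} + v_{6} + v_{7} = v_{3}  ⇒ sig = (3; 1)
  • {4,6,7}:  v_{4} + v_{6} + v_{7} = v_{5}  ⇒ sig = (3; 1)
  • {3,5,8}:  v_{3} + v_{5} + v_{8} = v_{6} + 2·v_{7}  ⇒ sig = (3; 1,2)
  • {1,4,6,8}:  v_{1} + v_{4} + v_{6} + v_{8} = 0  ⇒ sig = (4; —)

Sorted signature multiset PRS(X):
    (2; 1)
    (2; 1,1)
    (2; 1,2)
    (2; 1,2)
    (3; 1)
    (3; 1)
    (3; 1)
    (3; 1,2)
    (4; —)


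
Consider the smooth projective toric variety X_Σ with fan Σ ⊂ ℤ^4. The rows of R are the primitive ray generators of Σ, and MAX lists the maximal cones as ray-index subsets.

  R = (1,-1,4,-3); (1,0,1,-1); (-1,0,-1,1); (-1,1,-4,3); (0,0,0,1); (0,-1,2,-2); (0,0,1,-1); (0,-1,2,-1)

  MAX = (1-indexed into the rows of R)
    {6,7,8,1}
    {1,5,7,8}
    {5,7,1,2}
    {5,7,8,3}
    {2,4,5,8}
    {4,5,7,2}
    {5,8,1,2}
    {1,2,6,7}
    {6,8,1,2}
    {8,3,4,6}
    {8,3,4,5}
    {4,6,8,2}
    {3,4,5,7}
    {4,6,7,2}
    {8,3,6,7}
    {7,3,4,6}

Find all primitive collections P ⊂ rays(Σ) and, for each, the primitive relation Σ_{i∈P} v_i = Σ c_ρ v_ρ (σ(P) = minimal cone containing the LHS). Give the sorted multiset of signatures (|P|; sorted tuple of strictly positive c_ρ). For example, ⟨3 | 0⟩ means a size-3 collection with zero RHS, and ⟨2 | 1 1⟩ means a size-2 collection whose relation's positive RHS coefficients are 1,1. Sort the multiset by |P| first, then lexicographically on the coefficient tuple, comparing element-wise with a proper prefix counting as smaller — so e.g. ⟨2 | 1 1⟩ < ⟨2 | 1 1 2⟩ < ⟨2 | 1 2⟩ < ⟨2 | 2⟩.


|primitive collections| = 6. Relations:

  P = {1,4}:  v_{1} + v_{4} = 0  ⇒ sig = ⟨2 | 0⟩
  P = {2,3}:  v_{2} + v_{3} = 0  ⇒ sig = ⟨2 | 0⟩
  P = {5,6}:  v_{5} + v_{6} = v_{8}  ⇒ sig = ⟨2 | 1⟩
  P = {1,3}:  v_{1} + v_{3} = v_{7} + v_{8}  ⇒ sig = ⟨2 | 1 1⟩
  P = {2,7,8}:  v_{2} + v_{7} + v_{8} = v_{1}  ⇒ sig = ⟨3 | 1⟩
  P = {4,7,8}:  v_{4} + v_{7} + v_{8} = v_{3}  ⇒ sig = ⟨3 | 1⟩

Hence PRS(X_Σ) =
    ⟨2 | 0⟩
    ⟨2 | 0⟩
    ⟨2 | 1⟩
    ⟨2 | 1 1⟩
    ⟨3 | 1⟩
    ⟨3 | 1⟩


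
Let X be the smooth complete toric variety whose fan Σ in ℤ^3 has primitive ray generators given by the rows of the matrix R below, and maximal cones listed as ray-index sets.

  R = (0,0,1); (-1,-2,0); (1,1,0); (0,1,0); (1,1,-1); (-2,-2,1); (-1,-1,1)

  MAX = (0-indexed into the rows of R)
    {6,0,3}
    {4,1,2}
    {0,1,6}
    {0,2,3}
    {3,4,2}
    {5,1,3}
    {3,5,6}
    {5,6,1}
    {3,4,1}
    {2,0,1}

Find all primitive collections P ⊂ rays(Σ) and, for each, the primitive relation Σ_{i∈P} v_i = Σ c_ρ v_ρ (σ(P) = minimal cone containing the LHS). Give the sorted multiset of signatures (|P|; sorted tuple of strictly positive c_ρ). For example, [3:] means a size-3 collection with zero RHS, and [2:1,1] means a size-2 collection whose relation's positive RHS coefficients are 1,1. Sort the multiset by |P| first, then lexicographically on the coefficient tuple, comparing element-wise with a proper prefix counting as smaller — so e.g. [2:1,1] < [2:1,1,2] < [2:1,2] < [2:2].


Δ(Σ) — 7 vertices, 9 min non-faces:

  {4,6}:  v_{4} + v_{6} = 0  ⟹  sig = [2:]
  {0,4}:  v_{0} + v_{4} = v_{2}  ⟹  sig = [2:1]
  {2,5}:  v_{2} + v_{5} = v_{6}  ⟹  sig = [2:1]
  {2,6}:  v_{2} + v_{6} = v_{0}  ⟹  sig = [2:1]
  {4,5}:  v_{4} + v_{5} = v_{1} + v_{3}  ⟹  sig = [2:1,1]
  {0,5}:  v_{0} + v_{5} = 2·v_{6}  ⟹  sig = [2:2]
  {1,2,3}:  v_{1} + v_{2} + v_{3} = 0  ⟹  sig = [3:]
  {0,1,3}:  v_{0} + v_{1} + v_{3} = v_{6}  ⟹  sig = [3:1]
  {1,3,6}:  v_{1} + v_{3} + v_{6} = v_{5}  ⟹  sig = [3:1]

Signatures (|P|; sorted positive RHS coefficients), sorted:
    |P|=2: 6 collections, coeffs (), (1), (1), (1), (1,1), (2)
    |P|=3: 3 collections, coeffs (), (1), (1)


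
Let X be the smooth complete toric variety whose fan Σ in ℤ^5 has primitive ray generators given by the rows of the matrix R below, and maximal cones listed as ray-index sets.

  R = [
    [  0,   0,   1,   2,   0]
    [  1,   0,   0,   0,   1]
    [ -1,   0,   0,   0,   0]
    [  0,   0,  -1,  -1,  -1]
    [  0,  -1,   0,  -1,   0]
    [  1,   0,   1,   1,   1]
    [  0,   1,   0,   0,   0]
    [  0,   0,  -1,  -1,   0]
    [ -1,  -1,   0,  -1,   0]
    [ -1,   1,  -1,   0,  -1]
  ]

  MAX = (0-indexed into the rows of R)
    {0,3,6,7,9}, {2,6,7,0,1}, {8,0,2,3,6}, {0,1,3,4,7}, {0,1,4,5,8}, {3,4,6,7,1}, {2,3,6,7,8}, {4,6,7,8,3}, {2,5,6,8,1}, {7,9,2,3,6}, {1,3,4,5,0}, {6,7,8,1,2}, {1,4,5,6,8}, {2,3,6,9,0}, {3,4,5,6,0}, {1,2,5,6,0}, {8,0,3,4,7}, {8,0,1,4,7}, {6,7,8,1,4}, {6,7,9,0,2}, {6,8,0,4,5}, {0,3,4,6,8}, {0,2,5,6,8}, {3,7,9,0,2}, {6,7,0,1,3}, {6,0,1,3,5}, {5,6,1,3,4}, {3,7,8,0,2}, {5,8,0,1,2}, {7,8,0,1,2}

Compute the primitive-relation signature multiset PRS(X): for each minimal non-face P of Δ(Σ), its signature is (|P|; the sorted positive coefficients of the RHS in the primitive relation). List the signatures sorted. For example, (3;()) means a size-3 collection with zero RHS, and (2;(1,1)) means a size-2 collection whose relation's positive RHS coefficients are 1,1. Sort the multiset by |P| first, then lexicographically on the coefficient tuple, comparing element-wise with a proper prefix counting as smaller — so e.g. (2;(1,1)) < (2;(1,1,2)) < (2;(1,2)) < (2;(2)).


Δ(Σ) — 10 vertices, 15 min non-faces:

  {2,4}:  v_{2} + v_{4} = v_{8}  so sig = (2;(1))
  {5,7}:  v_{5} + v_{7} = v_{1}  so sig = (2;(1))
  {4,9}:  v_{4} + v_{9} = v_{2} + v_{3}  so sig = (2;(1,1))
  {5,9}:  v_{5} + v_{9} = v_{0} + v_{6} + v_{7}  so sig = (2;(1,1,1))
  {1,9}:  v_{1} + v_{9} = v_{0} + v_{6} + 2·v_{7}  so sig = (2;(1,1,2))
  {8,9}:  v_{8} + v_{9} = 2·v_{2} + v_{3}  so sig = (2;(1,2))
  {2,3,5}:  v_{2} + v_{3} + v_{5} = 0  so sig = (3;())
  {1,2,3}:  v_{1} + v_{2} + v_{3} = v_{7}  so sig = (3;(1))
  {3,5,8}:  v_{3} + v_{5} + v_{8} = v_{4}  so sig = (3;(1))
  {1,3,8}:  v_{1} + v_{3} + v_{8} = v_{4} + v_{7}  so sig = (3;(1,1))
  {0,4,6,7}:  v_{0} + v_{4} + v_{6} + v_{7} = 0  so sig = (4;())
  {0,1,4,6}:  v_{0} + v_{1} + v_{4} + v_{6} = v_{5}  so sig = (4;(1))
  {0,6,7,8}:  v_{0} + v_{6} + v_{7} + v_{8} = v_{2}  so sig = (4;(1))
  {0,1,6,8}:  v_{0} + v_{1} + v_{6} + v_{8} = v_{2} + v_{5}  so sig = (4;(1,1))
  {0,2,3,6,7}:  v_{0} + v_{2} + v_{3} + v_{6} + v_{7} = v_{9}  so sig = (5;(1))

Sorted signature multiset PRS(X):
[(2;(1)), (2;(1)), (2;(1,1)), (2;(1,1,1)), (2;(1,1,2)), (2;(1,2)), (3;()), (3;(1)), (3;(1)), (3;(1,1)), (4;()), (4;(1)), (4;(1)), (4;(1,1)), (5;(1))]


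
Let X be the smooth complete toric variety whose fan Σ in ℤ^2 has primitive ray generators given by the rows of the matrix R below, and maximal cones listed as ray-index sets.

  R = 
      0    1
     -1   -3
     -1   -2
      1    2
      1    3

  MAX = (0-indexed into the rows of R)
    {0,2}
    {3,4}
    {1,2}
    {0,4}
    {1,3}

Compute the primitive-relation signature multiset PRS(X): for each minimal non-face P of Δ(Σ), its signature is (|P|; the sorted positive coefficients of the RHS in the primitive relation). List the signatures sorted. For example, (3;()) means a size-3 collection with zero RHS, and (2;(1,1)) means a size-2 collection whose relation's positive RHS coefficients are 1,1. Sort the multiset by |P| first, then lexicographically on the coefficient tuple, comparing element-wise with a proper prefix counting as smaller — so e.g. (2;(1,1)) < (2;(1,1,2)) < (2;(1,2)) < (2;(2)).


5 minimal non-faces of Δ(Σ) (on 5 rays):

  P={1,4}:  v_{1} + v_{4} = 0  ⟹  sig = (2;())
  P={2,3}:  v_{2} + v_{3} = 0  ⟹  sig = (2;())
  P={0,1}:  v_{0} + v_{1} = v_{2}  ⟹  sig = (2;(1))
  P={0,3}:  v_{0} + v_{3} = v_{4}  ⟹  sig = (2;(1))
  P={2,4}:  v_{2} + v_{4} = v_{0}  ⟹  sig = (2;(1))

Sorted signature multiset PRS(X):
    (2;())
    (2;())
    (2;(1))
    (2;(1))
    (2;(1))


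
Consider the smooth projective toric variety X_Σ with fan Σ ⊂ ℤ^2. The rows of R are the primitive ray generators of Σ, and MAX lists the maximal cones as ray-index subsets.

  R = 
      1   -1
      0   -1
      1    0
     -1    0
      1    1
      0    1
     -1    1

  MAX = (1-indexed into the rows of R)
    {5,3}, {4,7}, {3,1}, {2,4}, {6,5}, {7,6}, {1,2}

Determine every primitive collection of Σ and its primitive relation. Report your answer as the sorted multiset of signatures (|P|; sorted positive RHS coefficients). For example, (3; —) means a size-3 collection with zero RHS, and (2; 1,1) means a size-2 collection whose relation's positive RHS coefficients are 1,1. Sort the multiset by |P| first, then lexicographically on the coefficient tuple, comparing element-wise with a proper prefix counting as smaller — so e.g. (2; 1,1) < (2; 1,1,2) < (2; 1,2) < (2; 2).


Primitive collections (14):

  • {1,7}:  v_{1} + v_{7} = 0  ⇒ sig = (2; —)
  • {2,6}:  v_{2} + v_{6} = 0  ⇒ sig = (2; —)
  • {3,4}:  v_{3} + v_{4} = 0  ⇒ sig = (2; —)
  • {1,4}:  v_{1} + v_{4} = v_{2}  ⇒ sig = (2; 1)
  • {1,6}:  v_{1} + v_{6} = v_{3}  ⇒ sig = (2; 1)
  • {2,3}:  v_{2} + v_{3} = v_{1}  ⇒ sig = (2; 1)
  • {2,5}:  v_{2} + v_{5} = v_{3}  ⇒ sig = (2; 1)
  • {2,7}:  v_{2} + v_{7} = v_{4}  ⇒ sig = (2; 1)
  • {3,6}:  v_{3} + v_{6} = v_{5}  ⇒ sig = (2; 1)
  • {3,7}:  v_{3} + v_{7} = v_{6}  ⇒ sig = (2; 1)
  • {4,5}:  v_{4} + v_{5} = v_{6}  ⇒ sig = (2; 1)
  • {4,6}:  v_{4} + v_{6} = v_{7}  ⇒ sig = (2; 1)
  • {1,5}:  v_{1} + v_{5} = 2·v_{3}  ⇒ sig = (2; 2)
  • {5,7}:  v_{5} + v_{7} = 2·v_{6}  ⇒ sig = (2; 2)

Signatures (|P|; sorted positive RHS coefficients), sorted:
{ (2; —) ×3,  (2; 1) ×9,  (2; 2) ×2 }


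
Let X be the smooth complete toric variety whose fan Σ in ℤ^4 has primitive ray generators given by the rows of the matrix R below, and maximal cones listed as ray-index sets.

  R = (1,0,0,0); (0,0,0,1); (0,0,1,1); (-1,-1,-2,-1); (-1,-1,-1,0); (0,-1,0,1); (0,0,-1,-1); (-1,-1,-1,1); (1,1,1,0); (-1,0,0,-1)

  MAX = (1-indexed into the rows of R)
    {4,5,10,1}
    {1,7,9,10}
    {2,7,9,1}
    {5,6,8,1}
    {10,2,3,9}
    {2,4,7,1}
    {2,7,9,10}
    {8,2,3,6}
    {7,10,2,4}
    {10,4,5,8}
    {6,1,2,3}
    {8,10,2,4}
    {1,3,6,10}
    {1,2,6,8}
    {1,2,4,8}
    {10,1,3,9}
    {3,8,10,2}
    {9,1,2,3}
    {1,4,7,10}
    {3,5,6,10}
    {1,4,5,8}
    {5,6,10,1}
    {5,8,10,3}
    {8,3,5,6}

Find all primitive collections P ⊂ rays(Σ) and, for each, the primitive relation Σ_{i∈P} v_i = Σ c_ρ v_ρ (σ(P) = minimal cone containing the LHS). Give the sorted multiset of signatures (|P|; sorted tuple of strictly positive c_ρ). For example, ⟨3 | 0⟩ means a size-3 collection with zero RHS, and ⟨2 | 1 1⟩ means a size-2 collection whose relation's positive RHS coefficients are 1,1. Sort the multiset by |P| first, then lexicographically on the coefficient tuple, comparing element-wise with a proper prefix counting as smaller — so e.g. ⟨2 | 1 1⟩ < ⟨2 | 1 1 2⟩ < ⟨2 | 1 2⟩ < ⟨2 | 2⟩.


Δ(Σ) — 10 vertices, 17 min non-faces:

  P={3,7}:  v_{3} + v_{7} = 0 ; sig = ⟨2 | 0⟩
  P={5,9}:  v_{5} + v_{9} = 0 ; sig = ⟨2 | 0⟩
  P={2,5}:  v_{2} + v_{5} = v_{8} ; sig = ⟨2 | 1⟩
  P={3,4}:  v_{3} + v_{4} = v_{5} ; sig = ⟨2 | 1⟩
  P={4,9}:  v_{4} + v_{9} = v_{7} ; sig = ⟨2 | 1⟩
  P={5,7}:  v_{5} + v_{7} = v_{4} ; sig = ⟨2 | 1⟩
  P={8,9}:  v_{8} + v_{9} = v_{2} ; sig = ⟨2 | 1⟩
  P={6,7}:  v_{6} + v_{7} = v_{1} + v_{5} ; sig = ⟨2 | 1 1⟩
  P={6,9}:  v_{6} + v_{9} = v_{1} + v_{3} ; sig = ⟨2 | 1 1⟩
  P={7,8}:  v_{7} + v_{8} = v_{2} + v_{4} ; sig = ⟨2 | 1 1⟩
  P={4,6}:  v_{4} + v_{6} = v_{1} + 2·v_{5} ; sig = ⟨2 | 1 2⟩
  P={1,2,10}:  v_{1} + v_{2} + v_{10} = 0 ; sig = ⟨3 | 0⟩
  P={1,3,5}:  v_{1} + v_{3} + v_{5} = v_{6} ; sig = ⟨3 | 1⟩
  P={1,8,10}:  v_{1} + v_{8} + v_{10} = v_{5} ; sig = ⟨3 | 1⟩
  P={1,3,8}:  v_{1} + v_{3} + v_{8} = v_{2} + v_{6} ; sig = ⟨3 | 1 1⟩
  P={2,6,10}:  v_{2} + v_{6} + v_{10} = v_{3} + v_{5} ; sig = ⟨3 | 1 1⟩
  P={6,8,10}:  v_{6} + v_{8} + v_{10} = v_{3} + 2·v_{5} ; sig = ⟨3 | 1 2⟩

Sorted signature multiset PRS(X):
    ⟨2 | 0⟩
    ⟨2 | 0⟩
    ⟨2 | 1⟩
    ⟨2 | 1⟩
    ⟨2 | 1⟩
    ⟨2 | 1⟩
    ⟨2 | 1⟩
    ⟨2 | 1 1⟩
    ⟨2 | 1 1⟩
    ⟨2 | 1 1⟩
    ⟨2 | 1 2⟩
    ⟨3 | 0⟩
    ⟨3 | 1⟩
    ⟨3 | 1⟩
    ⟨3 | 1 1⟩
    ⟨3 | 1 1⟩
    ⟨3 | 1 2⟩


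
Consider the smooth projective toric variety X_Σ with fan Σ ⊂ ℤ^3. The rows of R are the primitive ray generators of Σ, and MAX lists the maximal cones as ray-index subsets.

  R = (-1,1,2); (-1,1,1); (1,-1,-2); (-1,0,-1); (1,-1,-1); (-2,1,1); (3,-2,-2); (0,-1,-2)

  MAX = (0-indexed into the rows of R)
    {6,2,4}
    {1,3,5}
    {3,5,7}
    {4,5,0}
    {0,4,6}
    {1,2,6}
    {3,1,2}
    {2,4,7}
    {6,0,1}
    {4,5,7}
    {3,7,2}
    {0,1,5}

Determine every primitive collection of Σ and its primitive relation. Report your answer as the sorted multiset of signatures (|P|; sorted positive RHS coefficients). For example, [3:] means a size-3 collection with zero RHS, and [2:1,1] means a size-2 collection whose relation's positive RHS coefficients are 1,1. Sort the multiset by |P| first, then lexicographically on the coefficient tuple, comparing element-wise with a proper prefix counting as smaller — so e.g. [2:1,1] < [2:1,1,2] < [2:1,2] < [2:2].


Δ(Σ) — 8 vertices, 10 min non-faces:

  P = {0,2}:  v_{0} + v_{2} = 0  ⟹  sig = [2:]
  P = {1,4}:  v_{1} + v_{4} = 0  ⟹  sig = [2:]
  P = {0,3}:  v_{0} + v_{3} = v_{5}  ⟹  sig = [2:1]
  P = {1,7}:  v_{1} + v_{7} = v_{3}  ⟹  sig = [2:1]
  P = {2,5}:  v_{2} + v_{5} = v_{3}  ⟹  sig = [2:1]
  P = {3,4}:  v_{3} + v_{4} = v_{7}  ⟹  sig = [2:1]
  P = {5,6}:  v_{5} + v_{6} = v_{4}  ⟹  sig = [2:1]
  P = {0,7}:  v_{0} + v_{7} = v_{4} + v_{5}  ⟹  sig = [2:1,1]
  P = {3,6}:  v_{3} + v_{6} = v_{2} + v_{4}  ⟹  sig = [2:1,1]
  P = {6,7}:  v_{6} + v_{7} = v_{2} + 2·v_{4}  ⟹  sig = [2:1,2]

Signatures (|P|; sorted positive RHS coefficients), sorted:
{ [2:] ×2,  [2:1] ×5,  [2:1,1] ×2,  [2:1,2] }


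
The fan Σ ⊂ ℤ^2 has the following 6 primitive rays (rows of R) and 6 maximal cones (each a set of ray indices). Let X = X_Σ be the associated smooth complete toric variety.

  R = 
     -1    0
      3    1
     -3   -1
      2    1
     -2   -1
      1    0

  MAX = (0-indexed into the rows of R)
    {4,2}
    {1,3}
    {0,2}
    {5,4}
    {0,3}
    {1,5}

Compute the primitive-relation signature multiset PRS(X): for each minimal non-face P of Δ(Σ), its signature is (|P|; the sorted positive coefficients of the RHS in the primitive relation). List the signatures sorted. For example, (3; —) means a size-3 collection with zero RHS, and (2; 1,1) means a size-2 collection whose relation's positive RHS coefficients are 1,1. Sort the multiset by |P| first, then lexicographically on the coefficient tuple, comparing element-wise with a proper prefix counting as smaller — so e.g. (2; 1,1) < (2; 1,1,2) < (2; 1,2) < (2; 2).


Minimal non-faces — 9 found among 6 rays, 6 max cones:

  {0,5}:  v_{0} + v_{5} = 0  so sig = (2; —)
  {1,2}:  v_{1} + v_{2} = 0  so sig = (2; —)
  {3,4}:  v_{3} + v_{4} = 0  so sig = (2; —)
  {0,1}:  v_{0} + v_{1} = v_{3}  so sig = (2; 1)
  {0,4}:  v_{0} + v_{4} = v_{2}  so sig = (2; 1)
  {1,4}:  v_{1} + v_{4} = v_{5}  so sig = (2; 1)
  {2,3}:  v_{2} + v_{3} = v_{0}  so sig = (2; 1)
  {2,5}:  v_{2} + v_{5} = v_{4}  so sig = (2; 1)
  {3,5}:  v_{3} + v_{5} = v_{1}  so sig = (2; 1)

Sorted signature multiset PRS(X):
    (2; —)
    (2; —)
    (2; —)
    (2; 1)
    (2; 1)
    (2; 1)
    (2; 1)
    (2; 1)
    (2; 1)


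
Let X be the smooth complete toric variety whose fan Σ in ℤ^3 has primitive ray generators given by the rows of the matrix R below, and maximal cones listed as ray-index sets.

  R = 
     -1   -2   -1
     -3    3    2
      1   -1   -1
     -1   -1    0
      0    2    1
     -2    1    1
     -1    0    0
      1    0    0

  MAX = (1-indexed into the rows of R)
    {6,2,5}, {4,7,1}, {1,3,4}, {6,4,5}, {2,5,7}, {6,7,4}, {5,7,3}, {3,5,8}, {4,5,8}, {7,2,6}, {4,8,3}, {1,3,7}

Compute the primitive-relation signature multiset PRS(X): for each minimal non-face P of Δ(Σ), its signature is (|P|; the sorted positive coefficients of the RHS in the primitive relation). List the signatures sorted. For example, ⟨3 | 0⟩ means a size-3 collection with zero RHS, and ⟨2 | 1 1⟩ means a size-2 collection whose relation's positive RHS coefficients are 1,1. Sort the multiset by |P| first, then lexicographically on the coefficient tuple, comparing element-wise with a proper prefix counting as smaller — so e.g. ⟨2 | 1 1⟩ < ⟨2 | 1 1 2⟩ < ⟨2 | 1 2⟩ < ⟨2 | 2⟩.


Δ(Σ) — 8 vertices, 14 min non-faces:

  • {7,8}:  v_{7} + v_{8} = 0  ⟹  sig = ⟨2 | 0⟩
  • {1,5}:  v_{1} + v_{5} = v_{7}  ⟹  sig = ⟨2 | 1⟩
  • {3,6}:  v_{3} + v_{6} = v_{7}  ⟹  sig = ⟨2 | 1⟩
  • {1,8}:  v_{1} + v_{8} = v_{3} + v_{4}  ⟹  sig = ⟨2 | 1 1⟩
  • {2,8}:  v_{2} + v_{8} = v_{5} + v_{6}  ⟹  sig = ⟨2 | 1 1⟩
  • {6,8}:  v_{6} + v_{8} = v_{4} + v_{5}  ⟹  sig = ⟨2 | 1 1⟩
  • {1,2}:  v_{1} + v_{2} = v_{6} + 2·v_{7}  ⟹  sig = ⟨2 | 1 2⟩
  • {1,6}:  v_{1} + v_{6} = v_{4} + 2·v_{7}  ⟹  sig = ⟨2 | 1 2⟩
  • {2,3}:  v_{2} + v_{3} = v_{5} + 2·v_{7}  ⟹  sig = ⟨2 | 1 2⟩
  • {2,4}:  v_{2} + v_{4} = 2·v_{6}  ⟹  sig = ⟨2 | 2⟩
  • {3,4,5}:  v_{3} + v_{4} + v_{5} = 0  ⟹  sig = ⟨3 | 0⟩
  • {3,4,7}:  v_{3} + v_{4} + v_{7} = v_{1}  ⟹  sig = ⟨3 | 1⟩
  • {4,5,7}:  v_{4} + v_{5} + v_{7} = v_{6}  ⟹  sig = ⟨3 | 1⟩
  • {5,6,7}:  v_{5} + v_{6} + v_{7} = v_{2}  ⟹  sig = ⟨3 | 1⟩

Hence PRS(X_Σ) =
[⟨2 | 0⟩, ⟨2 | 1⟩, ⟨2 | 1⟩, ⟨2 | 1 1⟩, ⟨2 | 1 1⟩, ⟨2 | 1 1⟩, ⟨2 | 1 2⟩, ⟨2 | 1 2⟩, ⟨2 | 1 2⟩, ⟨2 | 2⟩, ⟨3 | 0⟩, ⟨3 | 1⟩, ⟨3 | 1⟩, ⟨3 | 1⟩]


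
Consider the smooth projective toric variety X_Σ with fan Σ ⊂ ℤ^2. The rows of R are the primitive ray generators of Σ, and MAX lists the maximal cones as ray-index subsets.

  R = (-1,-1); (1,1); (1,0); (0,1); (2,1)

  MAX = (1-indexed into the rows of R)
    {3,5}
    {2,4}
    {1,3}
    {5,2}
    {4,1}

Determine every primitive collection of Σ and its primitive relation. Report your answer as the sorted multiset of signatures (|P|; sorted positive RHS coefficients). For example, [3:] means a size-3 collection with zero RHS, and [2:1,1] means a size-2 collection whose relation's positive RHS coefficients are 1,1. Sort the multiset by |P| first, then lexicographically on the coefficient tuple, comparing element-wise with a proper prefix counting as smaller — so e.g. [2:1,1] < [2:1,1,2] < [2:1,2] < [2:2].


The 5 primitive collections of Σ (r=5, n=2):

  P = {1,2}:  v_{1} + v_{2} = 0  so sig = [2:]
  P = {1,5}:  v_{1} + v_{5} = v_{3}  so sig = [2:1]
  P = {2,3}:  v_{2} + v_{3} = v_{5}  so sig = [2:1]
  P = {3,4}:  v_{3} + v_{4} = v_{2}  so sig = [2:1]
  P = {4,5}:  v_{4} + v_{5} = 2·v_{2}  so sig = [2:2]

Sorted signature multiset PRS(X):
{ [2:],  [2:1] ×3,  [2:2] }


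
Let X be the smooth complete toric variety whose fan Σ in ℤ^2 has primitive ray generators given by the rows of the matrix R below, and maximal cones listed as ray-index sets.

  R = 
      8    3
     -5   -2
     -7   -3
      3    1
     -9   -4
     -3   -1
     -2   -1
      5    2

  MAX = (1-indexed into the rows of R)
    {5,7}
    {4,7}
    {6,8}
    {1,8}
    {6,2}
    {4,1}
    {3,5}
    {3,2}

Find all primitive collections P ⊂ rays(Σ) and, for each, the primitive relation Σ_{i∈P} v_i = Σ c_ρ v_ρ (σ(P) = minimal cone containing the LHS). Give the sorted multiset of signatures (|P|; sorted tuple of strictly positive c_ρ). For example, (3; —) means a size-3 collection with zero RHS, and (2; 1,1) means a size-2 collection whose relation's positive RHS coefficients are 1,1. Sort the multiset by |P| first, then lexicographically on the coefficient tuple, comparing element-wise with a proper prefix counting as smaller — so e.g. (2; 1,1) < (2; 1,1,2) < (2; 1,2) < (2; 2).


The 20 primitive collections of Σ (r=8, n=2):

  {2,8}:  v_{2} + v_{8} = 0 — sig = (2; —)
  {4,6}:  v_{4} + v_{6} = 0 — sig = (2; —)
  {1,2}:  v_{1} + v_{2} = v_{4} — sig = (2; 1)
  {1,6}:  v_{1} + v_{6} = v_{8} — sig = (2; 1)
  {2,4}:  v_{2} + v_{4} = v_{7} — sig = (2; 1)
  {2,7}:  v_{2} + v_{7} = v_{3} — sig = (2; 1)
  {3,7}:  v_{3} + v_{7} = v_{5} — sig = (2; 1)
  {3,8}:  v_{3} + v_{8} = v_{7} — sig = (2; 1)
  {4,8}:  v_{4} + v_{8} = v_{1} — sig = (2; 1)
  {6,7}:  v_{6} + v_{7} = v_{2} — sig = (2; 1)
  {7,8}:  v_{7} + v_{8} = v_{4} — sig = (2; 1)
  {1,3}:  v_{1} + v_{3} = v_{4} + v_{7} — sig = (2; 1,1)
  {5,6}:  v_{5} + v_{6} = v_{2} + v_{3} — sig = (2; 1,1)
  {1,5}:  v_{1} + v_{5} = v_{4} + 2·v_{7} — sig = (2; 1,2)
  {1,7}:  v_{1} + v_{7} = 2·v_{4} — sig = (2; 2)
  {2,5}:  v_{2} + v_{5} = 2·v_{3} — sig = (2; 2)
  {3,4}:  v_{3} + v_{4} = 2·v_{7} — sig = (2; 2)
  {3,6}:  v_{3} + v_{6} = 2·v_{2} — sig = (2; 2)
  {5,8}:  v_{5} + v_{8} = 2·v_{7} — sig = (2; 2)
  {4,5}:  v_{4} + v_{5} = 3·v_{7} — sig = (2; 3)

Hence PRS(X_Σ) =
    |P|=2: 20 collections, coeffs (), (), (1), (1), (1), (1), (1), (1), (1), (1), (1), (1,1), (1,1), (1,2), (2), (2), (2), (2), (2), (3)


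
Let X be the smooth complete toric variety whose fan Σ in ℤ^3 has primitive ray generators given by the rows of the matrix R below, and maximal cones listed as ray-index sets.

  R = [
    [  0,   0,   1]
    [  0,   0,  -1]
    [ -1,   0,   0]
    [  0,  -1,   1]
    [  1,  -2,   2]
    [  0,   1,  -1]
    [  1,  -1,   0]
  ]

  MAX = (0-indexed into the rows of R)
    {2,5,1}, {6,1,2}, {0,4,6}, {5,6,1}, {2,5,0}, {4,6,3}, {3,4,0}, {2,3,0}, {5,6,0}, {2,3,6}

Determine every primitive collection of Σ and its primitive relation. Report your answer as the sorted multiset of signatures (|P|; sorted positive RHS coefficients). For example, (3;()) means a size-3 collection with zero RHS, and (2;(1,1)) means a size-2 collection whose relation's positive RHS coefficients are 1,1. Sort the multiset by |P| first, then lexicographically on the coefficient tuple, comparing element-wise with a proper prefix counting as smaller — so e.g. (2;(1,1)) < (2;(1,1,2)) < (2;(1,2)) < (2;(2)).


Primitive collections (9):

  P={0,1}:  v_{0} + v_{1} = 0 — sig = (2;())
  P={3,5}:  v_{3} + v_{5} = 0 — sig = (2;())
  P={1,3}:  v_{1} + v_{3} = v_{2} + v_{6} — sig = (2;(1,1))
  P={1,4}:  v_{1} + v_{4} = v_{3} + v_{6} — sig = (2;(1,1))
  P={4,5}:  v_{4} + v_{5} = v_{0} + v_{6} — sig = (2;(1,1))
  P={2,4}:  v_{2} + v_{4} = 2·v_{3} — sig = (2;(2))
  P={0,2,6}:  v_{0} + v_{2} + v_{6} = v_{3} — sig = (3;(1))
  P={0,3,6}:  v_{0} + v_{3} + v_{6} = v_{4} — sig = (3;(1))
  P={2,5,6}:  v_{2} + v_{5} + v_{6} = v_{1} — sig = (3;(1))

Sorted signature multiset PRS(X):
    (2;())
    (2;())
    (2;(1,1))
    (2;(1,1))
    (2;(1,1))
    (2;(2))
    (3;(1))
    (3;(1))
    (3;(1))


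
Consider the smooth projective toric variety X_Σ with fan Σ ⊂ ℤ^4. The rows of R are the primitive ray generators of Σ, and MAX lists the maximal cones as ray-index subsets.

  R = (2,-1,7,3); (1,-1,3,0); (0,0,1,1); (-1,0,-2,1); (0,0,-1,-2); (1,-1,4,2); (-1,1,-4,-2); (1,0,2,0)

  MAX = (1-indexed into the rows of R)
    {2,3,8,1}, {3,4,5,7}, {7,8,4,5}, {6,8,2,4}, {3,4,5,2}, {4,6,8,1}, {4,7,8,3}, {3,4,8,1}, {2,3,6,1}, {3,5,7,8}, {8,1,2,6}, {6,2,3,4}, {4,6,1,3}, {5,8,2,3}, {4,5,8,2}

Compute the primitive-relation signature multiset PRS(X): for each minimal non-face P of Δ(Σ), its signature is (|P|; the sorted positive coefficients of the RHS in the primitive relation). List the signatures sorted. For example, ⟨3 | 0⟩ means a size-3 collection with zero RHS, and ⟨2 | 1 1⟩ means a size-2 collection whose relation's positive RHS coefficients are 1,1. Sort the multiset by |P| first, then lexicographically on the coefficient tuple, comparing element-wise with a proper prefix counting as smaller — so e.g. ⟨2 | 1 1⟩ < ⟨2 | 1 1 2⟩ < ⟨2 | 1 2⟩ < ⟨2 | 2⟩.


Δ(Σ) — 8 vertices, 9 min non-faces:

  • {6,7}:  v_{6} + v_{7} = 0  ⇒ sig = ⟨2 | 0⟩
  • {2,7}:  v_{2} + v_{7} = v_{5}  ⇒ sig = ⟨2 | 1⟩
  • {5,6}:  v_{5} + v_{6} = v_{2}  ⇒ sig = ⟨2 | 1⟩
  • {1,7}:  v_{1} + v_{7} = v_{3} + v_{8}  ⇒ sig = ⟨2 | 1 1⟩
  • {1,5}:  v_{1} + v_{5} = v_{2} + v_{3} + v_{8}  ⇒ sig = ⟨2 | 1 1 1⟩
  • {3,6,8}:  v_{3} + v_{6} + v_{8} = v_{1}  ⇒ sig = ⟨3 | 1⟩
  • {1,2,4}:  v_{1} + v_{2} + v_{4} = 2·v_{6}  ⇒ sig = ⟨3 | 2⟩
  • {3,4,5,8}:  v_{3} + v_{4} + v_{5} + v_{8} = 0  ⇒ sig = ⟨4 | 0⟩
  • {2,3,4,8}:  v_{2} + v_{3} + v_{4} + v_{8} = v_{6}  ⇒ sig = ⟨4 | 1⟩

Hence PRS(X_Σ) =
    ⟨2 | 0⟩
    ⟨2 | 1⟩
    ⟨2 | 1⟩
    ⟨2 | 1 1⟩
    ⟨2 | 1 1 1⟩
    ⟨3 | 1⟩
    ⟨3 | 2⟩
    ⟨4 | 0⟩
    ⟨4 | 1⟩


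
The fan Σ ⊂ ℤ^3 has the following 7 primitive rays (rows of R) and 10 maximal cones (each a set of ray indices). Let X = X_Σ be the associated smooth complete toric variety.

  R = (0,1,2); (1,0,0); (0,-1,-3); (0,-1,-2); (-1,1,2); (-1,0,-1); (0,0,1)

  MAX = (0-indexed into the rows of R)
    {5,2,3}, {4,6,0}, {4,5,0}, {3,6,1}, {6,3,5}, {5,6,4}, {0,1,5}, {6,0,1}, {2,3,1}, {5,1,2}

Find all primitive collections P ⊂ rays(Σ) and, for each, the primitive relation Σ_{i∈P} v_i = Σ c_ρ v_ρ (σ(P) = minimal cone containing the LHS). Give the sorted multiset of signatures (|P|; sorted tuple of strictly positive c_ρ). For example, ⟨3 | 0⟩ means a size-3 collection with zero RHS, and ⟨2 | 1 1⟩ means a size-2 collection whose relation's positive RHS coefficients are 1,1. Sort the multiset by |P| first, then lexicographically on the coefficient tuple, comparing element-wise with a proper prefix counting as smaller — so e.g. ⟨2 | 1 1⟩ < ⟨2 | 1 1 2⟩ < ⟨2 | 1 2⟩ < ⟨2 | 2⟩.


9 collections generate NE(X_Σ); each relation:

  {0,3}:  v_{0} + v_{3} = 0  →  sig = ⟨2 | 0⟩
  {1,4}:  v_{1} + v_{4} = v_{0}  →  sig = ⟨2 | 1⟩
  {2,4}:  v_{2} + v_{4} = v_{5}  →  sig = ⟨2 | 1⟩
  {2,6}:  v_{2} + v_{6} = v_{3}  →  sig = ⟨2 | 1⟩
  {0,2}:  v_{0} + v_{2} = v_{1} + v_{5}  →  sig = ⟨2 | 1 1⟩
  {3,4}:  v_{3} + v_{4} = v_{5} + v_{6}  →  sig = ⟨2 | 1 1⟩
  {1,5,6}:  v_{1} + v_{5} + v_{6} = 0  →  sig = ⟨3 | 0⟩
  {0,5,6}:  v_{0} + v_{5} + v_{6} = v_{4}  →  sig = ⟨3 | 1⟩
  {1,3,5}:  v_{1} + v_{3} + v_{5} = v_{2}  →  sig = ⟨3 | 1⟩

so the primitive-relation signature multiset is
    |P|=2: 6 collections, coeffs (), (1), (1), (1), (1,1), (1,1)
    |P|=3: 3 collections, coeffs (), (1), (1)


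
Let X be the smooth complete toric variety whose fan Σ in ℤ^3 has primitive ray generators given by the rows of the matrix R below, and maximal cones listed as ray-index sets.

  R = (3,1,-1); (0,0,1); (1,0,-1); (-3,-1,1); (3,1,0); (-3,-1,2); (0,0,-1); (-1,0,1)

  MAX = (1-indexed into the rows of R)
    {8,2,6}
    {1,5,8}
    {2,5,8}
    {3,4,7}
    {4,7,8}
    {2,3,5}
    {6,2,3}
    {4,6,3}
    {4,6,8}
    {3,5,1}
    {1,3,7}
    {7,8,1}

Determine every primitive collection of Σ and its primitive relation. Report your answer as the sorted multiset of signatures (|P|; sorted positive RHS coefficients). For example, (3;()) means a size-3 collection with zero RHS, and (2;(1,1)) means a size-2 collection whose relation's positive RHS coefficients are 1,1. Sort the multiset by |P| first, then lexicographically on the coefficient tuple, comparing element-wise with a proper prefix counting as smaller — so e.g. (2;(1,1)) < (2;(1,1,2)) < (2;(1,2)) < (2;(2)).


Σ has 10 primitive collections:

  • {1,4}:  v_{1} + v_{4} = 0  ⟹  sig = (2;())
  • {2,7}:  v_{2} + v_{7} = 0  ⟹  sig = (2;())
  • {3,8}:  v_{3} + v_{8} = 0  ⟹  sig = (2;())
  • {1,2}:  v_{1} + v_{2} = v_{5}  ⟹  sig = (2;(1))
  • {1,6}:  v_{1} + v_{6} = v_{2}  ⟹  sig = (2;(1))
  • {2,4}:  v_{2} + v_{4} = v_{6}  ⟹  sig = (2;(1))
  • {4,5}:  v_{4} + v_{5} = v_{2}  ⟹  sig = (2;(1))
  • {5,7}:  v_{5} + v_{7} = v_{1}  ⟹  sig = (2;(1))
  • {6,7}:  v_{6} + v_{7} = v_{4}  ⟹  sig = (2;(1))
  • {5,6}:  v_{5} + v_{6} = 2·v_{2}  ⟹  sig = (2;(2))

Signatures (|P|; sorted positive RHS coefficients), sorted:
{ (2;()) ×3,  (2;(1)) ×6,  (2;(2)) }


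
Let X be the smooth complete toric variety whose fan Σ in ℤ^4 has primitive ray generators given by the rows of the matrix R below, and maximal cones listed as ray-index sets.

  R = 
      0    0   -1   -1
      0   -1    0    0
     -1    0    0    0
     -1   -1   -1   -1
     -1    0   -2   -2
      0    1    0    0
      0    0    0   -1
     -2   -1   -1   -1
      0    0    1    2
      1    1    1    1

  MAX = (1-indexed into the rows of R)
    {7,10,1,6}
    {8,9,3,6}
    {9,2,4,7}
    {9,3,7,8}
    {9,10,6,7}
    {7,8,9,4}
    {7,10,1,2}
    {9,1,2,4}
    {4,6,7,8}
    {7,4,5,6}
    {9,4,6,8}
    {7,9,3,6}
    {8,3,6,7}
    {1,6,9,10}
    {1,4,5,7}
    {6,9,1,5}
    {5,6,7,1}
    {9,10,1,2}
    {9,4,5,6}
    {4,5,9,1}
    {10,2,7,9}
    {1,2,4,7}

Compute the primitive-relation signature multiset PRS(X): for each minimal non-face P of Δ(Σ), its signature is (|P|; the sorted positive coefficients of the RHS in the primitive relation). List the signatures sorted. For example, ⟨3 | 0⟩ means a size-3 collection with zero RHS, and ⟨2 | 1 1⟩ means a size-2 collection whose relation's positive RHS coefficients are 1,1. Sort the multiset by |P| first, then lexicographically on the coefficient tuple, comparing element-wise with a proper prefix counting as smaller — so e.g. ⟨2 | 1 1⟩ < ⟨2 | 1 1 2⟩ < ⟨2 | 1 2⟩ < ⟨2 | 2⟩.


18 minimal non-faces of Δ(Σ) (on 10 rays):

  {2,6}:  v_{2} + v_{6} = 0 ; sig = ⟨2 | 0⟩
  {4,10}:  v_{4} + v_{10} = 0 ; sig = ⟨2 | 0⟩
  {3,4}:  v_{3} + v_{4} = v_{8} ; sig = ⟨2 | 1⟩
  {8,10}:  v_{8} + v_{10} = v_{3} ; sig = ⟨2 | 1⟩
  {1,3}:  v_{1} + v_{3} = v_{4} + v_{6} ; sig = ⟨2 | 1 1⟩
  {2,5}:  v_{2} + v_{5} = v_{1} + v_{4} ; sig = ⟨2 | 1 1⟩
  {5,10}:  v_{5} + v_{10} = v_{1} + v_{6} ; sig = ⟨2 | 1 1⟩
  {2,3}:  v_{2} + v_{3} = v_{4} + v_{7} + v_{9} ; sig = ⟨2 | 1 1 1⟩
  {3,10}:  v_{3} + v_{10} = v_{6} + v_{7} + v_{9} ; sig = ⟨2 | 1 1 1⟩
  {2,8}:  v_{2} + v_{8} = 2·v_{4} + v_{7} + v_{9} ; sig = ⟨2 | 1 1 2⟩
  {1,8}:  v_{1} + v_{8} = 2·v_{4} + v_{6} ; sig = ⟨2 | 1 2⟩
  {3,5}:  v_{3} + v_{5} = 2·v_{4} + 2·v_{6} ; sig = ⟨2 | 2 2⟩
  {5,8}:  v_{5} + v_{8} = 3·v_{4} + 2·v_{6} ; sig = ⟨2 | 2 3⟩
  {1,7,9}:  v_{1} + v_{7} + v_{9} = 0 ; sig = ⟨3 | 0⟩
  {1,4,6}:  v_{1} + v_{4} + v_{6} = v_{5} ; sig = ⟨3 | 1⟩
  {5,7,9}:  v_{5} + v_{7} + v_{9} = v_{4} + v_{6} ; sig = ⟨3 | 1 1⟩
  {4,6,7,9}:  v_{4} + v_{6} + v_{7} + v_{9} = v_{3} ; sig = ⟨4 | 1⟩
  {6,7,8,9}:  v_{6} + v_{7} + v_{8} + v_{9} = 2·v_{3} ; sig = ⟨4 | 2⟩

Sorted signature multiset PRS(X):
    ⟨2 | 0⟩
    ⟨2 | 0⟩
    ⟨2 | 1⟩
    ⟨2 | 1⟩
    ⟨2 | 1 1⟩
    ⟨2 | 1 1⟩
    ⟨2 | 1 1⟩
    ⟨2 | 1 1 1⟩
    ⟨2 | 1 1 1⟩
    ⟨2 | 1 1 2⟩
    ⟨2 | 1 2⟩
    ⟨2 | 2 2⟩
    ⟨2 | 2 3⟩
    ⟨3 | 0⟩
    ⟨3 | 1⟩
    ⟨3 | 1 1⟩
    ⟨4 | 1⟩
    ⟨4 | 2⟩


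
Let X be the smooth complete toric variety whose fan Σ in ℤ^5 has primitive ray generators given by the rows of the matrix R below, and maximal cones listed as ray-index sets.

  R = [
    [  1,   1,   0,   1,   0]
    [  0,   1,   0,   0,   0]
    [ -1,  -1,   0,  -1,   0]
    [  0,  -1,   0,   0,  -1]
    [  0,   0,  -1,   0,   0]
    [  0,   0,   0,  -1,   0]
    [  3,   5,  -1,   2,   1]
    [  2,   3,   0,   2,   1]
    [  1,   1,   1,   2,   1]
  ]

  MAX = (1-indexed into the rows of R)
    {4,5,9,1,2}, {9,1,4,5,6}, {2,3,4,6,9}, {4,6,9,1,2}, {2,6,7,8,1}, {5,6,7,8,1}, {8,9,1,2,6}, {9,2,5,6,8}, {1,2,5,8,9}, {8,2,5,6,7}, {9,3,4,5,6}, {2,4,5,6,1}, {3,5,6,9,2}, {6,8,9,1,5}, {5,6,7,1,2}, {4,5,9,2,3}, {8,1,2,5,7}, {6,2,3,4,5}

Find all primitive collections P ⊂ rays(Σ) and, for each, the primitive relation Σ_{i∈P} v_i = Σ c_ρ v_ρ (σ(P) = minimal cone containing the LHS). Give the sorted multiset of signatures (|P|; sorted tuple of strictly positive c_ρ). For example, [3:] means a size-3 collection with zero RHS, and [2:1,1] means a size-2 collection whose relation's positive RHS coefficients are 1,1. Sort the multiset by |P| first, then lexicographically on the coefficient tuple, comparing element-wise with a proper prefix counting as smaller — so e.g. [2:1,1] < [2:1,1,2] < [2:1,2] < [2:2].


9 minimal non-faces of Δ(Σ) (on 9 rays):

  P = {1,3}:  v_{1} + v_{3} = 0  so sig = [2:]
  P = {3,7}:  v_{3} + v_{7} = v_{2} + v_{5} + v_{6} + v_{8}  so sig = [2:1,1,1,1]
  P = {3,8}:  v_{3} + v_{8} = v_{2} + v_{5} + v_{6} + v_{9}  so sig = [2:1,1,1,1]
  P = {4,7}:  v_{4} + v_{7} = 3·v_{1} + v_{2} + v_{5} + v_{6}  so sig = [2:1,1,1,3]
  P = {4,8}:  v_{4} + v_{8} = 2·v_{1}  so sig = [2:2]
  P = {7,9}:  v_{7} + v_{9} = 2·v_{8}  so sig = [2:2]
  P = {1,2,5,6,8}:  v_{1} + v_{2} + v_{5} + v_{6} + v_{8} = v_{7}  so sig = [5:1]
  P = {1,2,5,6,9}:  v_{1} + v_{2} + v_{5} + v_{6} + v_{9} = v_{8}  so sig = [5:1]
  P = {2,4,5,6,9}:  v_{2} + v_{4} + v_{5} + v_{6} + v_{9} = v_{1}  so sig = [5:1]

Sorted signature multiset PRS(X):
    |P|=2: 6 collections, coeffs (), (1,1,1,1), (1,1,1,1), (1,1,1,3), (2), (2)
    |P|=5: 3 collections, coeffs (1), (1), (1)
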